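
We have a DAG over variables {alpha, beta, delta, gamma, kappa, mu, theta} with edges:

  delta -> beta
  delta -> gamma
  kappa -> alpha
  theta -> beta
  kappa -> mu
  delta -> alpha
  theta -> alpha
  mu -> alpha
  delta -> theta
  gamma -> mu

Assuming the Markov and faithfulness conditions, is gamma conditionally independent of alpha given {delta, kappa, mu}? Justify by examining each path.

Yes

5 paths connect gamma and alpha; each must be blocked for d-separation to hold:
  1. gamma → mu → alpha — mu:chain[blocks] ⇒ blocked
  2. gamma → mu ← kappa → alpha — mu:collider[open]; kappa:fork[blocks] ⇒ blocked
  3. gamma ← delta → theta → alpha — delta:fork[blocks]; theta:chain[open] ⇒ blocked
  4. gamma ← delta → alpha — delta:fork[blocks] ⇒ blocked
  5. gamma ← delta → beta ← theta → alpha — delta:fork[blocks]; beta:collider[blocks]; theta:fork[open] ⇒ blocked
Every path is blocked, so gamma and alpha are d-separated given {delta, kappa, mu}.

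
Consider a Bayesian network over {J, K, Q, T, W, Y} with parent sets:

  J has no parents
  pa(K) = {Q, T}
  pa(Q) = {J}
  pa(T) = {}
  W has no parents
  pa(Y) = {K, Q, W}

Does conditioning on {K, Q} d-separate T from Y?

2 paths connect T and Y; each must be blocked for d-separation to hold:
  1. T → K ← Q → Y — K:collider[open]; Q:fork[blocks] ⇒ blocked
  2. T → K → Y — K:chain[blocks] ⇒ blocked
All paths are blocked; T ⊥ Y | {K, Q} holds.

Yes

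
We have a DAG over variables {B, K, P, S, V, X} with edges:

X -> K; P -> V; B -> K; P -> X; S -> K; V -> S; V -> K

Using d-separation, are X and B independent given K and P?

No

There are 3 undirected paths between X and B; checking each against the conditioning set {K, P}:
Path 1: X ← P → V → S → K ← B
  P is a fork here and P is conditioned on, so the path is blocked at P.
Path 2: X ← P → V → K ← B
  P is a fork here and P is conditioned on, so the path is blocked at P.
Path 3: X → K ← B
  K is a collider and K is conditioned on, which opens it — no node blocks this path, so it is active.
Since the path X → K ← B is active, X and B are not d-separated given {K, P}.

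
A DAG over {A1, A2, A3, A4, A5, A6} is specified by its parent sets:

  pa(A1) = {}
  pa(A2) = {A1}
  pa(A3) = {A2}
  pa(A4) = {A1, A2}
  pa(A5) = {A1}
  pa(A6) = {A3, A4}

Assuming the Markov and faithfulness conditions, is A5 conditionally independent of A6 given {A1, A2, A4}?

Yes

There are 4 undirected paths between A5 and A6; checking each against the conditioning set {A1, A2, A4}:
  1. A5 ← A1 → A2 → A4 → A6 — A1:fork[blocks]; A2:chain[blocks]; A4:chain[blocks] ⇒ blocked
  2. A5 ← A1 → A2 → A3 → A6 — A1:fork[blocks]; A2:chain[blocks]; A3:chain[open] ⇒ blocked
  3. A5 ← A1 → A4 ← A2 → A3 → A6 — A1:fork[blocks]; A4:collider[open]; A2:fork[blocks]; A3:chain[open] ⇒ blocked
  4. A5 ← A1 → A4 → A6 — A1:fork[blocks]; A4:chain[blocks] ⇒ blocked
Every path is blocked, so A5 and A6 are d-separated given {A1, A2, A4}.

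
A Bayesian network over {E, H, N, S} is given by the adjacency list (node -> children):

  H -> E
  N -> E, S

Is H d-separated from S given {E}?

No

There is one path between H and S:
Path 1: H → E ← N → S
  E is a collider and E is conditioned on, which opens it; N is a fork and N is not conditioned on — no node blocks this path, so it is active.
At least one path is unblocked, so d-separation fails.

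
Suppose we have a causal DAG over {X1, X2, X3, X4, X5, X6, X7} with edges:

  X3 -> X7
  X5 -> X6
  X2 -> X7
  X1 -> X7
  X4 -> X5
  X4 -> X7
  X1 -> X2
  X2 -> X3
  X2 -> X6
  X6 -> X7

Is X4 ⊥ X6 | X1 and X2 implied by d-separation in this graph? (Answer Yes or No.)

No — X4 and X6 are not d-separated given {X1, X2}.

There are 5 undirected paths between X4 and X6; checking each against the conditioning set {X1, X2}:
Path 1: X4 → X5 → X6
  X5 is a chain and X5 is not conditioned on — no node blocks this path, so it is active.
Path 2: X4 → X7 ← X1 → X2 → X6
  X7 is a collider here and neither X7 nor any of its descendants is conditioned on, so the collider stays closed — the path is blocked at X7.
Path 3: X4 → X7 ← X2 → X6
  X7 is a collider here and neither X7 nor any of its descendants is conditioned on, so the collider stays closed — the path is blocked at X7.
Path 4: X4 → X7 ← X3 ← X2 → X6
  X7 is a collider here and neither X7 nor any of its descendants is conditioned on, so the collider stays closed — the path is blocked at X7.
Path 5: X4 → X7 ← X6
  X7 is a collider here and neither X7 nor any of its descendants is conditioned on, so the collider stays closed — the path is blocked at X7.
Since the path X4 → X5 → X6 is active, X4 and X6 are not d-separated given {X1, X2}.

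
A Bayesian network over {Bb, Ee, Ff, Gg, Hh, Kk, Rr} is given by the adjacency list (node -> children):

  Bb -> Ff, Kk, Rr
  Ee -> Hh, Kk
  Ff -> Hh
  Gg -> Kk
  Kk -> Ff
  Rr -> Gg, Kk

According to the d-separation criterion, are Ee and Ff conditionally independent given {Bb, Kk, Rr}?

Enumerating the 5 paths from Ee to Ff and testing each for blocking by {Bb, Kk, Rr}:
  1. Ee → Kk ← Gg ← Rr ← Bb → Ff — Kk:collider[open]; Gg:chain[open]; Rr:chain[blocks]; Bb:fork[blocks] ⇒ blocked
  2. Ee → Kk → Ff — Kk:chain[blocks] ⇒ blocked
  3. Ee → Kk ← Rr ← Bb → Ff — Kk:collider[open]; Rr:chain[blocks]; Bb:fork[blocks] ⇒ blocked
  4. Ee → Kk ← Bb → Ff — Kk:collider[open]; Bb:fork[blocks] ⇒ blocked
  5. Ee → Hh ← Ff — Hh:collider[blocks] ⇒ blocked
All paths are blocked; Ee ⊥ Ff | {Bb, Kk, Rr} holds.

Yes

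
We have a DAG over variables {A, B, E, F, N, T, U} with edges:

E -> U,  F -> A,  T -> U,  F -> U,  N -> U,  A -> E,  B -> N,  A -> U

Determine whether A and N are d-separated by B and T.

There are 3 undirected paths between A and N; checking each against the conditioning set {B, T}:
Path 1: A ← F → U ← N
  U is a collider here and neither U nor any of its descendants is conditioned on, so the collider stays closed — the path is blocked at U.
Path 2: A → U ← N
  U is a collider here and neither U nor any of its descendants is conditioned on, so the collider stays closed — the path is blocked at U.
Path 3: A → E → U ← N
  U is a collider here and neither U nor any of its descendants is conditioned on, so the collider stays closed — the path is blocked at U.
Since every path is blocked, d-separation holds.

Yes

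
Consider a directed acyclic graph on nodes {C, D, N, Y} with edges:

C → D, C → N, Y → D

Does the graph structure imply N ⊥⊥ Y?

The only undirected path from N to Y is:
Path 1: N ← C → D ← Y
  D is a collider here and neither D nor any of its descendants is conditioned on, so the collider stays closed — the path is blocked at D.
Since every path is blocked, d-separation holds.

Yes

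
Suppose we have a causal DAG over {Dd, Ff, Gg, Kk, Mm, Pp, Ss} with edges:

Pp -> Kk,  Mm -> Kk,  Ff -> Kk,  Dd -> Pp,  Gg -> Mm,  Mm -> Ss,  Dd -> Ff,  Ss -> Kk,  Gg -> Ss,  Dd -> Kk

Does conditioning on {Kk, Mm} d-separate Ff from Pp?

4 paths connect Ff and Pp; each must be blocked for d-separation to hold:
Path 1: Ff ← Dd → Pp
  Dd is a fork and Dd is not conditioned on — no node blocks this path, so it is active.
Path 2: Ff ← Dd → Kk ← Pp
  Dd is a fork and Dd is not conditioned on; Kk is a collider and Kk is conditioned on, which opens it — no node blocks this path, so it is active.
Path 3: Ff → Kk ← Dd → Pp
  Kk is a collider and Kk is conditioned on, which opens it; Dd is a fork and Dd is not conditioned on — no node blocks this path, so it is active.
Path 4: Ff → Kk ← Pp
  Kk is a collider and Kk is conditioned on, which opens it — no node blocks this path, so it is active.
At least one path is unblocked, so d-separation fails.

No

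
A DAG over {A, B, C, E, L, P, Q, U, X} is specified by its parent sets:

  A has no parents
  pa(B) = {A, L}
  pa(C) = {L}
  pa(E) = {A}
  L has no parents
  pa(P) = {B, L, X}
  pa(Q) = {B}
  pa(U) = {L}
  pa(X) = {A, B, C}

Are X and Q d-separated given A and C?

There are 6 undirected paths between X and Q; checking each against the conditioning set {A, C}:
Path 1: X ← A → B → Q
  A is a fork here and A is conditioned on, so the path is blocked at A.
Path 2: X → P ← L → B → Q
  P is a collider here and neither P nor any of its descendants is conditioned on, so the collider stays closed — the path is blocked at P.
Path 3: X → P ← B → Q
  P is a collider here and neither P nor any of its descendants is conditioned on, so the collider stays closed — the path is blocked at P.
Path 4: X ← B → Q
  B is a fork and B is not conditioned on — no node blocks this path, so it is active.
Path 5: X ← C ← L → P ← B → Q
  C is a chain here and C is conditioned on, so the path is blocked at C.
Path 6: X ← C ← L → B → Q
  C is a chain here and C is conditioned on, so the path is blocked at C.
At least one path is unblocked, so d-separation fails.

No — X and Q are not d-separated given {A, C}.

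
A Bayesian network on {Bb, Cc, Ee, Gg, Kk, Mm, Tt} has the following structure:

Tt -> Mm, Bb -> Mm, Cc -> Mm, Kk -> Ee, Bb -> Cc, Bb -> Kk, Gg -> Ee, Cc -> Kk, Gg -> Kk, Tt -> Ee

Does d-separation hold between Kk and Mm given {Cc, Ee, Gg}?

We examine all 6 paths between Kk and Mm:
  1. Kk ← Bb → Mm — Bb:fork[open] ⇒ active
  2. Kk ← Bb → Cc → Mm — Bb:fork[open]; Cc:chain[blocks] ⇒ blocked
  3. Kk → Ee ← Tt → Mm — Ee:collider[open]; Tt:fork[open] ⇒ active
  4. Kk ← Gg → Ee ← Tt → Mm — Gg:fork[blocks]; Ee:collider[open]; Tt:fork[open] ⇒ blocked
  5. Kk ← Cc ← Bb → Mm — Cc:chain[blocks]; Bb:fork[open] ⇒ blocked
  6. Kk ← Cc → Mm — Cc:fork[blocks] ⇒ blocked
Since the path Kk ← Bb → Mm is active, Kk and Mm are not d-separated given {Cc, Ee, Gg}.

No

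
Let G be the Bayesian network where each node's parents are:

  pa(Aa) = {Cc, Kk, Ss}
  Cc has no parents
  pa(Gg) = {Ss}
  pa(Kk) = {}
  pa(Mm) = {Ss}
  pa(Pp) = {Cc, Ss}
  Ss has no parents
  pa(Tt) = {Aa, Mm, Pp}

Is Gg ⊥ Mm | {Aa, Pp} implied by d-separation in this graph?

No

5 paths connect Gg and Mm; each must be blocked for d-separation to hold:
Path 1: Gg ← Ss → Mm
  Ss is a fork and Ss is not conditioned on — no node blocks this path, so it is active.
Path 2: Gg ← Ss → Aa → Tt ← Mm
  Aa is a chain here and Aa is conditioned on, so the path is blocked at Aa.
Path 3: Gg ← Ss → Aa ← Cc → Pp → Tt ← Mm
  Pp is a chain here and Pp is conditioned on, so the path is blocked at Pp.
Path 4: Gg ← Ss → Pp → Tt ← Mm
  Pp is a chain here and Pp is conditioned on, so the path is blocked at Pp.
Path 5: Gg ← Ss → Pp ← Cc → Aa → Tt ← Mm
  Aa is a chain here and Aa is conditioned on, so the path is blocked at Aa.
Because an active path exists, Gg and Mm are not d-separated.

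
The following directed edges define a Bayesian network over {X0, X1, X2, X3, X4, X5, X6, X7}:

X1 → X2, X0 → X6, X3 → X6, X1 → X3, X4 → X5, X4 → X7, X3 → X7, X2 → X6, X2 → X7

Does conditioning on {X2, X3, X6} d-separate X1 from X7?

Yes — X1 and X7 are d-separated given {X2, X3, X6}.

We examine all 4 paths between X1 and X7:
Path 1: X1 → X3 → X7
  X3 is a chain here and X3 is conditioned on, so the path is blocked at X3.
Path 2: X1 → X3 → X6 ← X2 → X7
  X3 is a chain here and X3 is conditioned on, so the path is blocked at X3.
Path 3: X1 → X2 → X7
  X2 is a chain here and X2 is conditioned on, so the path is blocked at X2.
Path 4: X1 → X2 → X6 ← X3 → X7
  X2 is a chain here and X2 is conditioned on, so the path is blocked at X2.
Every path is blocked, so X1 and X7 are d-separated given {X2, X3, X6}.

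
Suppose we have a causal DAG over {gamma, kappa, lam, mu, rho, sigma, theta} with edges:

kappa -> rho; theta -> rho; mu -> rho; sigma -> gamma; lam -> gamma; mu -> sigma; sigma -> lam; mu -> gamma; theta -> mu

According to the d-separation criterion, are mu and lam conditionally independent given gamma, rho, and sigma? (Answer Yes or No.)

4 paths connect mu and lam; each must be blocked for d-separation to hold:
Path 1: mu → sigma → gamma ← lam
  sigma is a chain here and sigma is conditioned on, so the path is blocked at sigma.
Path 2: mu → sigma → lam
  sigma is a chain here and sigma is conditioned on, so the path is blocked at sigma.
Path 3: mu → gamma ← sigma → lam
  sigma is a fork here and sigma is conditioned on, so the path is blocked at sigma.
Path 4: mu → gamma ← lam
  gamma is a collider and gamma is conditioned on, which opens it — no node blocks this path, so it is active.
Since the path mu → gamma ← lam is active, mu and lam are not d-separated given {gamma, rho, sigma}.

No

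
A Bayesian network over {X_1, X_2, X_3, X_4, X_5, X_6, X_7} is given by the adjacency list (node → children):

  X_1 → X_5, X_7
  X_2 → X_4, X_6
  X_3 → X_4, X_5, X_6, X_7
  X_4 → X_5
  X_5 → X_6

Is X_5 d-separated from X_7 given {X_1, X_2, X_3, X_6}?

There are 6 undirected paths between X_5 and X_7; checking each against the conditioning set {X_1, X_2, X_3, X_6}:
Path 1: X_5 → X_6 ← X_3 → X_7
  X_3 is a fork here and X_3 is conditioned on, so the path is blocked at X_3.
Path 2: X_5 → X_6 ← X_2 → X_4 ← X_3 → X_7
  X_2 is a fork here and X_2 is conditioned on, so the path is blocked at X_2.
Path 3: X_5 ← X_1 → X_7
  X_1 is a fork here and X_1 is conditioned on, so the path is blocked at X_1.
Path 4: X_5 ← X_4 ← X_3 → X_7
  X_3 is a fork here and X_3 is conditioned on, so the path is blocked at X_3.
Path 5: X_5 ← X_4 ← X_2 → X_6 ← X_3 → X_7
  X_2 is a fork here and X_2 is conditioned on, so the path is blocked at X_2.
Path 6: X_5 ← X_3 → X_7
  X_3 is a fork here and X_3 is conditioned on, so the path is blocked at X_3.
All paths are blocked; X_5 ⊥ X_7 | {X_1, X_2, X_3, X_6} holds.

Yes — X_5 and X_7 are d-separated given {X_1, X_2, X_3, X_6}.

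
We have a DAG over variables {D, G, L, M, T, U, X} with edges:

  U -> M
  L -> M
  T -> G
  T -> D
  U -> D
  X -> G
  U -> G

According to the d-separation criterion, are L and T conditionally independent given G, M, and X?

2 paths connect L and T; each must be blocked for d-separation to hold:
  1. L → M ← U → G ← T — M:collider[open]; U:fork[open]; G:collider[open] ⇒ active
  2. L → M ← U → D ← T — M:collider[open]; U:fork[open]; D:collider[blocks] ⇒ blocked
Because an active path exists, L and T are not d-separated.

No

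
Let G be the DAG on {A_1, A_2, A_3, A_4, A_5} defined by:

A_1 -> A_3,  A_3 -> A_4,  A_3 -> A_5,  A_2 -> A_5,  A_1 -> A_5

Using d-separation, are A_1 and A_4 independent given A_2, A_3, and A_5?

There are 2 undirected paths between A_1 and A_4; checking each against the conditioning set {A_2, A_3, A_5}:
Path 1: A_1 → A_3 → A_4
  A_3 is a chain here and A_3 is conditioned on, so the path is blocked at A_3.
Path 2: A_1 → A_5 ← A_3 → A_4
  A_3 is a fork here and A_3 is conditioned on, so the path is blocked at A_3.
Every path is blocked, so A_1 and A_4 are d-separated given {A_2, A_3, A_5}.

Yes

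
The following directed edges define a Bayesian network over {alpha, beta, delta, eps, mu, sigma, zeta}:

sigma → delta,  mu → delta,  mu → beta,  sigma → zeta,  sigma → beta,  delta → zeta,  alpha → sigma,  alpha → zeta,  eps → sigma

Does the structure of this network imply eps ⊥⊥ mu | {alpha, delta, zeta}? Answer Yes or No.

No — eps and mu are not d-separated given {alpha, delta, zeta}.

We examine all 4 paths between eps and mu:
Path 1: eps → sigma → beta ← mu
  beta is a collider here and neither beta nor any of its descendants is conditioned on, so the collider stays closed — the path is blocked at beta.
Path 2: eps → sigma → delta ← mu
  sigma is a chain and sigma is not conditioned on; delta is a collider and delta is conditioned on, which opens it — no node blocks this path, so it is active.
Path 3: eps → sigma ← alpha → zeta ← delta ← mu
  alpha is a fork here and alpha is conditioned on, so the path is blocked at alpha.
Path 4: eps → sigma → zeta ← delta ← mu
  delta is a chain here and delta is conditioned on, so the path is blocked at delta.
Since the path eps → sigma → delta ← mu is active, eps and mu are not d-separated given {alpha, delta, zeta}.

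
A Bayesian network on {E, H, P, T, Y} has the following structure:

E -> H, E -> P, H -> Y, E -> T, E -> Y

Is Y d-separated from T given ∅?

No — Y and T are not d-separated given ∅.

There are 2 undirected paths between Y and T; checking each against the conditioning set ∅:
Path 1: Y ← H ← E → T
  H is a chain and H is not conditioned on; E is a fork and E is not conditioned on — no node blocks this path, so it is active.
Path 2: Y ← E → T
  E is a fork and E is not conditioned on — no node blocks this path, so it is active.
Since the path Y ← H ← E → T is active, Y and T are not d-separated given ∅.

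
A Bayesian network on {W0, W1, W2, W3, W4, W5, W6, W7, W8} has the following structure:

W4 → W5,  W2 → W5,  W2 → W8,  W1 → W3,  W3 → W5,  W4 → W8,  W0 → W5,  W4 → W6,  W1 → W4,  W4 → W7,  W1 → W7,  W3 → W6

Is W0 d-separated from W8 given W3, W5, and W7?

Enumerating the 5 paths from W0 to W8 and testing each for blocking by {W3, W5, W7}:
  1. W0 → W5 ← W3 ← W1 → W7 ← W4 → W8 — W5:collider[open]; W3:chain[blocks]; W1:fork[open]; W7:collider[open]; W4:fork[open] ⇒ blocked
  2. W0 → W5 ← W3 ← W1 → W4 → W8 — W5:collider[open]; W3:chain[blocks]; W1:fork[open]; W4:chain[open] ⇒ blocked
  3. W0 → W5 ← W3 → W6 ← W4 → W8 — W5:collider[open]; W3:fork[blocks]; W6:collider[blocks]; W4:fork[open] ⇒ blocked
  4. W0 → W5 ← W2 → W8 — W5:collider[open]; W2:fork[open] ⇒ active
  5. W0 → W5 ← W4 → W8 — W5:collider[open]; W4:fork[open] ⇒ active
Since the path W0 → W5 ← W2 → W8 is active, W0 and W8 are not d-separated given {W3, W5, W7}.

No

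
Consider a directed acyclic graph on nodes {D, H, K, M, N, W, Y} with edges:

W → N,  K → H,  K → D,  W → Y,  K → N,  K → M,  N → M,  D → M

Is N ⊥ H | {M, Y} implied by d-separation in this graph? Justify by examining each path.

No

There are 3 undirected paths between N and H; checking each against the conditioning set {M, Y}:
  1. N ← K → H — K:fork[open] ⇒ active
  2. N → M ← K → H — M:collider[open]; K:fork[open] ⇒ active
  3. N → M ← D ← K → H — M:collider[open]; D:chain[open]; K:fork[open] ⇒ active
At least one path is unblocked, so d-separation fails.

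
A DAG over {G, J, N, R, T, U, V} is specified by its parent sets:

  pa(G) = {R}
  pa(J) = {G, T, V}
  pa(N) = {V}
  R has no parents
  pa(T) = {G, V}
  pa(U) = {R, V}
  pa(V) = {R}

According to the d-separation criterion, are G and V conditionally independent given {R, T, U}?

Enumerating the 6 paths from G to V and testing each for blocking by {R, T, U}:
  1. G → J ← V — J:collider[blocks] ⇒ blocked
  2. G → J ← T ← V — J:collider[blocks]; T:chain[blocks] ⇒ blocked
  3. G → T → J ← V — T:chain[blocks]; J:collider[blocks] ⇒ blocked
  4. G → T ← V — T:collider[open] ⇒ active
  5. G ← R → V — R:fork[blocks] ⇒ blocked
  6. G ← R → U ← V — R:fork[blocks]; U:collider[open] ⇒ blocked
Because an active path exists, G and V are not d-separated.

No — G and V are not d-separated given {R, T, U}.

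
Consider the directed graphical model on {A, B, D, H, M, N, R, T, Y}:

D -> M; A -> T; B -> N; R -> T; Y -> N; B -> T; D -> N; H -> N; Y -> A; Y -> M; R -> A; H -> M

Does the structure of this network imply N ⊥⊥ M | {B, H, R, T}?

We examine all 5 paths between N and M:
Path 1: N ← D → M
  D is a fork and D is not conditioned on — no node blocks this path, so it is active.
Path 2: N ← B → T ← R → A ← Y → M
  B is a fork here and B is conditioned on, so the path is blocked at B.
Path 3: N ← B → T ← A ← Y → M
  B is a fork here and B is conditioned on, so the path is blocked at B.
Path 4: N ← H → M
  H is a fork here and H is conditioned on, so the path is blocked at H.
Path 5: N ← Y → M
  Y is a fork and Y is not conditioned on — no node blocks this path, so it is active.
Since the path N ← D → M is active, N and M are not d-separated given {B, H, R, T}.

No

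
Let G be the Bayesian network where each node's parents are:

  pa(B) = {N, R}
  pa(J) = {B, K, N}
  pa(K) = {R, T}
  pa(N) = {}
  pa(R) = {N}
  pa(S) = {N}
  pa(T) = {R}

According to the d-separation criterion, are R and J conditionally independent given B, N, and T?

No — R and J are not d-separated given {B, N, T}.

There are 6 undirected paths between R and J; checking each against the conditioning set {B, N, T}:
Path 1: R → K → J
  K is a chain and K is not conditioned on — no node blocks this path, so it is active.
Path 2: R ← N → B → J
  N is a fork here and N is conditioned on, so the path is blocked at N.
Path 3: R ← N → J
  N is a fork here and N is conditioned on, so the path is blocked at N.
Path 4: R → T → K → J
  T is a chain here and T is conditioned on, so the path is blocked at T.
Path 5: R → B ← N → J
  N is a fork here and N is conditioned on, so the path is blocked at N.
Path 6: R → B → J
  B is a chain here and B is conditioned on, so the path is blocked at B.
Because an active path exists, R and J are not d-separated.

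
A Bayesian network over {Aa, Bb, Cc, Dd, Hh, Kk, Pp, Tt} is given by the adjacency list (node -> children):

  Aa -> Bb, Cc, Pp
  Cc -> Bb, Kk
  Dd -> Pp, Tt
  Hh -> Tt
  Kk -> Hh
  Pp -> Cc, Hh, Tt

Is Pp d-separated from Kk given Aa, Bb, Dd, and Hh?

No — Pp and Kk are not d-separated given {Aa, Bb, Dd, Hh}.

Enumerating the 6 paths from Pp to Kk and testing each for blocking by {Aa, Bb, Dd, Hh}:
  1. Pp → Tt ← Hh ← Kk — Tt:collider[blocks]; Hh:chain[blocks] ⇒ blocked
  2. Pp ← Aa → Bb ← Cc → Kk — Aa:fork[blocks]; Bb:collider[open]; Cc:fork[open] ⇒ blocked
  3. Pp ← Aa → Cc → Kk — Aa:fork[blocks]; Cc:chain[open] ⇒ blocked
  4. Pp ← Dd → Tt ← Hh ← Kk — Dd:fork[blocks]; Tt:collider[blocks]; Hh:chain[blocks] ⇒ blocked
  5. Pp → Cc → Kk — Cc:chain[open] ⇒ active
  6. Pp → Hh ← Kk — Hh:collider[open] ⇒ active
Since the path Pp → Cc → Kk is active, Pp and Kk are not d-separated given {Aa, Bb, Dd, Hh}.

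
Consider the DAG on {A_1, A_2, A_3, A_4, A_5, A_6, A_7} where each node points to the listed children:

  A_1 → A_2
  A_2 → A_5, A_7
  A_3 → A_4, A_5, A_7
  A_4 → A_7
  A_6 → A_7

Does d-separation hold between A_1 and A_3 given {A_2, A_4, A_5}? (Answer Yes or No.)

We examine all 3 paths between A_1 and A_3:
Path 1: A_1 → A_2 → A_7 ← A_4 ← A_3
  A_2 is a chain here and A_2 is conditioned on, so the path is blocked at A_2.
Path 2: A_1 → A_2 → A_7 ← A_3
  A_2 is a chain here and A_2 is conditioned on, so the path is blocked at A_2.
Path 3: A_1 → A_2 → A_5 ← A_3
  A_2 is a chain here and A_2 is conditioned on, so the path is blocked at A_2.
All paths are blocked; A_1 ⊥ A_3 | {A_2, A_4, A_5} holds.

Yes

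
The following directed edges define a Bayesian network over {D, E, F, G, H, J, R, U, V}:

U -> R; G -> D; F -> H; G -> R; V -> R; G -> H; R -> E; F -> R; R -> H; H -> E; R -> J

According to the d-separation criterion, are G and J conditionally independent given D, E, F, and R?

Yes

4 paths connect G and J; each must be blocked for d-separation to hold:
  1. G → H ← F → R → J — H:collider[open]; F:fork[blocks]; R:chain[blocks] ⇒ blocked
  2. G → H → E ← R → J — H:chain[open]; E:collider[open]; R:fork[blocks] ⇒ blocked
  3. G → H ← R → J — H:collider[open]; R:fork[blocks] ⇒ blocked
  4. G → R → J — R:chain[blocks] ⇒ blocked
All paths are blocked; G ⊥ J | {D, E, F, R} holds.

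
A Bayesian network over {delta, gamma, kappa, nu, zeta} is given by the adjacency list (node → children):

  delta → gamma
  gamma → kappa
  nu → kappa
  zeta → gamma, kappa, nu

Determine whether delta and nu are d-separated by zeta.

Yes

Enumerating the 4 paths from delta to nu and testing each for blocking by {zeta}:
Path 1: delta → gamma → kappa ← zeta → nu
  kappa is a collider here and neither kappa nor any of its descendants is conditioned on, so the collider stays closed — the path is blocked at kappa.
Path 2: delta → gamma → kappa ← nu
  kappa is a collider here and neither kappa nor any of its descendants is conditioned on, so the collider stays closed — the path is blocked at kappa.
Path 3: delta → gamma ← zeta → kappa ← nu
  gamma is a collider here and neither gamma nor any of its descendants is conditioned on, so the collider stays closed — the path is blocked at gamma.
Path 4: delta → gamma ← zeta → nu
  gamma is a collider here and neither gamma nor any of its descendants is conditioned on, so the collider stays closed — the path is blocked at gamma.
Since every path is blocked, d-separation holds.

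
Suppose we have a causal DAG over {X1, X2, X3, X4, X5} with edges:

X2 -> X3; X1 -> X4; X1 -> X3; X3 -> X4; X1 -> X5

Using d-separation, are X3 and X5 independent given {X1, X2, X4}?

Yes

There are 2 undirected paths between X3 and X5; checking each against the conditioning set {X1, X2, X4}:
Path 1: X3 ← X1 → X5
  X1 is a fork here and X1 is conditioned on, so the path is blocked at X1.
Path 2: X3 → X4 ← X1 → X5
  X1 is a fork here and X1 is conditioned on, so the path is blocked at X1.
Every path is blocked, so X3 and X5 are d-separated given {X1, X2, X4}.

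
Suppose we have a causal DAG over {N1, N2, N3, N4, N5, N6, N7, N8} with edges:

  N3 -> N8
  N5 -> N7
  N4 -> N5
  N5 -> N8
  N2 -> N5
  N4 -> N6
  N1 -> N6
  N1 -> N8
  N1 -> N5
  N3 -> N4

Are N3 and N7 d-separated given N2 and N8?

6 paths connect N3 and N7; each must be blocked for d-separation to hold:
  1. N3 → N8 ← N5 → N7 — N8:collider[open]; N5:fork[open] ⇒ active
  2. N3 → N8 ← N1 → N6 ← N4 → N5 → N7 — N8:collider[open]; N1:fork[open]; N6:collider[blocks]; N4:fork[open]; N5:chain[open] ⇒ blocked
  3. N3 → N8 ← N1 → N5 → N7 — N8:collider[open]; N1:fork[open]; N5:chain[open] ⇒ active
  4. N3 → N4 → N6 ← N1 → N8 ← N5 → N7 — N4:chain[open]; N6:collider[blocks]; N1:fork[open]; N8:collider[open]; N5:fork[open] ⇒ blocked
  5. N3 → N4 → N6 ← N1 → N5 → N7 — N4:chain[open]; N6:collider[blocks]; N1:fork[open]; N5:chain[open] ⇒ blocked
  6. N3 → N4 → N5 → N7 — N4:chain[open]; N5:chain[open] ⇒ active
Since the path N3 → N8 ← N5 → N7 is active, N3 and N7 are not d-separated given {N2, N8}.

No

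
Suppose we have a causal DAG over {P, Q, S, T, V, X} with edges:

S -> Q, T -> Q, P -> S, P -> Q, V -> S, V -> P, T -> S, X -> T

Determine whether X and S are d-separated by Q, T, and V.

Enumerating the 4 paths from X to S and testing each for blocking by {Q, T, V}:
Path 1: X → T → Q ← P → S
  T is a chain here and T is conditioned on, so the path is blocked at T.
Path 2: X → T → Q ← P ← V → S
  T is a chain here and T is conditioned on, so the path is blocked at T.
Path 3: X → T → Q ← S
  T is a chain here and T is conditioned on, so the path is blocked at T.
Path 4: X → T → S
  T is a chain here and T is conditioned on, so the path is blocked at T.
Since every path is blocked, d-separation holds.

Yes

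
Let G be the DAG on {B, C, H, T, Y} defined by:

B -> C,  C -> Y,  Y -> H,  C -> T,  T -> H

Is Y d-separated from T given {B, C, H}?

No

Enumerating the 2 paths from Y to T and testing each for blocking by {B, C, H}:
Path 1: Y ← C → T
  C is a fork here and C is conditioned on, so the path is blocked at C.
Path 2: Y → H ← T
  H is a collider and H is conditioned on, which opens it — no node blocks this path, so it is active.
Because an active path exists, Y and T are not d-separated.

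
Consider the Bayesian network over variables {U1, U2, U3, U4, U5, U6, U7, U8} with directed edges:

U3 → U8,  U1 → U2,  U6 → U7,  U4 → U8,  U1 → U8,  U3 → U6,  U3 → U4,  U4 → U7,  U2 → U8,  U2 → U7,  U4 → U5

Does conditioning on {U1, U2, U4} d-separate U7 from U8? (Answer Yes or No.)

No

Enumerating the 6 paths from U7 to U8 and testing each for blocking by {U1, U2, U4}:
  1. U7 ← U2 ← U1 → U8 — U2:chain[blocks]; U1:fork[blocks] ⇒ blocked
  2. U7 ← U2 → U8 — U2:fork[blocks] ⇒ blocked
  3. U7 ← U4 → U8 — U4:fork[blocks] ⇒ blocked
  4. U7 ← U4 ← U3 → U8 — U4:chain[blocks]; U3:fork[open] ⇒ blocked
  5. U7 ← U6 ← U3 → U8 — U6:chain[open]; U3:fork[open] ⇒ active
  6. U7 ← U6 ← U3 → U4 → U8 — U6:chain[open]; U3:fork[open]; U4:chain[blocks] ⇒ blocked
Since the path U7 ← U6 ← U3 → U8 is active, U7 and U8 are not d-separated given {U1, U2, U4}.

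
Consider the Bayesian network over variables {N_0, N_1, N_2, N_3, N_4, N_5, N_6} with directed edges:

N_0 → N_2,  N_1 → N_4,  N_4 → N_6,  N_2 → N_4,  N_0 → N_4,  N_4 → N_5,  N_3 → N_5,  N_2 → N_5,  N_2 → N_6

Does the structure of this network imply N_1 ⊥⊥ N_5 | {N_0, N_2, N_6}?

4 paths connect N_1 and N_5; each must be blocked for d-separation to hold:
Path 1: N_1 → N_4 ← N_2 → N_5
  N_2 is a fork here and N_2 is conditioned on, so the path is blocked at N_2.
Path 2: N_1 → N_4 → N_5
  N_4 is a chain and N_4 is not conditioned on — no node blocks this path, so it is active.
Path 3: N_1 → N_4 → N_6 ← N_2 → N_5
  N_2 is a fork here and N_2 is conditioned on, so the path is blocked at N_2.
Path 4: N_1 → N_4 ← N_0 → N_2 → N_5
  N_0 is a fork here and N_0 is conditioned on, so the path is blocked at N_0.
Since the path N_1 → N_4 → N_5 is active, N_1 and N_5 are not d-separated given {N_0, N_2, N_6}.

No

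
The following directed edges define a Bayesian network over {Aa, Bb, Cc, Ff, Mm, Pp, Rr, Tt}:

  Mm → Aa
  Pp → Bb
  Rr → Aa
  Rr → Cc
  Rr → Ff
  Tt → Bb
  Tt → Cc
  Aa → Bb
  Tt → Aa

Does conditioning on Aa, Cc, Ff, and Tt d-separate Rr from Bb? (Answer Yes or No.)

Yes

4 paths connect Rr and Bb; each must be blocked for d-separation to hold:
Path 1: Rr → Cc ← Tt → Bb
  Tt is a fork here and Tt is conditioned on, so the path is blocked at Tt.
Path 2: Rr → Cc ← Tt → Aa → Bb
  Tt is a fork here and Tt is conditioned on, so the path is blocked at Tt.
Path 3: Rr → Aa → Bb
  Aa is a chain here and Aa is conditioned on, so the path is blocked at Aa.
Path 4: Rr → Aa ← Tt → Bb
  Tt is a fork here and Tt is conditioned on, so the path is blocked at Tt.
Every path is blocked, so Rr and Bb are d-separated given {Aa, Cc, Ff, Tt}.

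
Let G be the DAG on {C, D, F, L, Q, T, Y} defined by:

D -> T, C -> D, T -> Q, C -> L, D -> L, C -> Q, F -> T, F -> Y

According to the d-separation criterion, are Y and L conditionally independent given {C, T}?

No

We examine all 4 paths between Y and L:
Path 1: Y ← F → T → Q ← C → D → L
  T is a chain here and T is conditioned on, so the path is blocked at T.
Path 2: Y ← F → T → Q ← C → L
  T is a chain here and T is conditioned on, so the path is blocked at T.
Path 3: Y ← F → T ← D → L
  F is a fork and F is not conditioned on; T is a collider and T is conditioned on, which opens it; D is a fork and D is not conditioned on — no node blocks this path, so it is active.
Path 4: Y ← F → T ← D ← C → L
  C is a fork here and C is conditioned on, so the path is blocked at C.
At least one path is unblocked, so d-separation fails.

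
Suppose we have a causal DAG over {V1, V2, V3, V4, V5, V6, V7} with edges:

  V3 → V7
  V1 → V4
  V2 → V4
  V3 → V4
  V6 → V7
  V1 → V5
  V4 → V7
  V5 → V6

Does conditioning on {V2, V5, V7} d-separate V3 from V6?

Enumerating the 4 paths from V3 to V6 and testing each for blocking by {V2, V5, V7}:
  1. V3 → V4 ← V1 → V5 → V6 — V4:collider[open]; V1:fork[open]; V5:chain[blocks] ⇒ blocked
  2. V3 → V4 → V7 ← V6 — V4:chain[open]; V7:collider[open] ⇒ active
  3. V3 → V7 ← V6 — V7:collider[open] ⇒ active
  4. V3 → V7 ← V4 ← V1 → V5 → V6 — V7:collider[open]; V4:chain[open]; V1:fork[open]; V5:chain[blocks] ⇒ blocked
Because an active path exists, V3 and V6 are not d-separated.

No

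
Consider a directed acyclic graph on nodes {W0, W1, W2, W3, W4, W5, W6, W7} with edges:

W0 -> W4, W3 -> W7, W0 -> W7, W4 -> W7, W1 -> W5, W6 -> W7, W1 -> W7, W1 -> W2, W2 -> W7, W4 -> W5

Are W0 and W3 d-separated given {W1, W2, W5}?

Enumerating the 4 paths from W0 to W3 and testing each for blocking by {W1, W2, W5}:
  1. W0 → W7 ← W3 — W7:collider[blocks] ⇒ blocked
  2. W0 → W4 → W7 ← W3 — W4:chain[open]; W7:collider[blocks] ⇒ blocked
  3. W0 → W4 → W5 ← W1 → W2 → W7 ← W3 — W4:chain[open]; W5:collider[open]; W1:fork[blocks]; W2:chain[blocks]; W7:collider[blocks] ⇒ blocked
  4. W0 → W4 → W5 ← W1 → W7 ← W3 — W4:chain[open]; W5:collider[open]; W1:fork[blocks]; W7:collider[blocks] ⇒ blocked
All paths are blocked; W0 ⊥ W3 | {W1, W2, W5} holds.

Yes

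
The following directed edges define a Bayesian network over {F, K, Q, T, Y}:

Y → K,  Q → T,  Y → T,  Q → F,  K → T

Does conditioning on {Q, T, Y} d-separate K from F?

Yes

We examine all 2 paths between K and F:
  1. K → T ← Q → F — T:collider[open]; Q:fork[blocks] ⇒ blocked
  2. K ← Y → T ← Q → F — Y:fork[blocks]; T:collider[open]; Q:fork[blocks] ⇒ blocked
All paths are blocked; K ⊥ F | {Q, T, Y} holds.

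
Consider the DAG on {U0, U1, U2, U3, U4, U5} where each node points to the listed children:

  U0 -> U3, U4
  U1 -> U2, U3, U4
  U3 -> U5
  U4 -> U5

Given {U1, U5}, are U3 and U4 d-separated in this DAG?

Enumerating the 3 paths from U3 to U4 and testing each for blocking by {U1, U5}:
  1. U3 ← U0 → U4 — U0:fork[open] ⇒ active
  2. U3 ← U1 → U4 — U1:fork[blocks] ⇒ blocked
  3. U3 → U5 ← U4 — U5:collider[open] ⇒ active
Since the path U3 ← U0 → U4 is active, U3 and U4 are not d-separated given {U1, U5}.

No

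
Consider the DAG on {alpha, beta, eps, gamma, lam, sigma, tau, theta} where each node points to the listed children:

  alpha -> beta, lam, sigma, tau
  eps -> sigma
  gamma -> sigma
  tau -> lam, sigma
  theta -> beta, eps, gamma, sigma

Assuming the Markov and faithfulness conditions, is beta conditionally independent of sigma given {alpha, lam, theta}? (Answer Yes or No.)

Yes

Enumerating the 6 paths from beta to sigma and testing each for blocking by {alpha, lam, theta}:
  1. beta ← alpha → sigma — alpha:fork[blocks] ⇒ blocked
  2. beta ← alpha → tau → sigma — alpha:fork[blocks]; tau:chain[open] ⇒ blocked
  3. beta ← alpha → lam ← tau → sigma — alpha:fork[blocks]; lam:collider[open]; tau:fork[open] ⇒ blocked
  4. beta ← theta → sigma — theta:fork[blocks] ⇒ blocked
  5. beta ← theta → gamma → sigma — theta:fork[blocks]; gamma:chain[open] ⇒ blocked
  6. beta ← theta → eps → sigma — theta:fork[blocks]; eps:chain[open] ⇒ blocked
All paths are blocked; beta ⊥ sigma | {alpha, lam, theta} holds.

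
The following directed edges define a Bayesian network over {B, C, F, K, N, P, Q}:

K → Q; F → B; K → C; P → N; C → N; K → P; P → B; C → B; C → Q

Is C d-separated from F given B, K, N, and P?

No — C and F are not d-separated given {B, K, N, P}.

There are 4 undirected paths between C and F; checking each against the conditioning set {B, K, N, P}:
  1. C → Q ← K → P → B ← F — Q:collider[blocks]; K:fork[blocks]; P:chain[blocks]; B:collider[open] ⇒ blocked
  2. C → B ← F — B:collider[open] ⇒ active
  3. C → N ← P → B ← F — N:collider[open]; P:fork[blocks]; B:collider[open] ⇒ blocked
  4. C ← K → P → B ← F — K:fork[blocks]; P:chain[blocks]; B:collider[open] ⇒ blocked
Because an active path exists, C and F are not d-separated.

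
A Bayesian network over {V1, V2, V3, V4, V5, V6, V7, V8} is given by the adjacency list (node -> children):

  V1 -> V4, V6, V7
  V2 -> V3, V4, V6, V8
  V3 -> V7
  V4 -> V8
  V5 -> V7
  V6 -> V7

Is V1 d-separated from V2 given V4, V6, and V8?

Enumerating the 6 paths from V1 to V2 and testing each for blocking by {V4, V6, V8}:
Path 1: V1 → V6 ← V2
  V6 is a collider and V6 is conditioned on, which opens it — no node blocks this path, so it is active.
Path 2: V1 → V6 → V7 ← V3 ← V2
  V6 is a chain here and V6 is conditioned on, so the path is blocked at V6.
Path 3: V1 → V7 ← V6 ← V2
  V7 is a collider here and neither V7 nor any of its descendants is conditioned on, so the collider stays closed — the path is blocked at V7.
Path 4: V1 → V7 ← V3 ← V2
  V7 is a collider here and neither V7 nor any of its descendants is conditioned on, so the collider stays closed — the path is blocked at V7.
Path 5: V1 → V4 → V8 ← V2
  V4 is a chain here and V4 is conditioned on, so the path is blocked at V4.
Path 6: V1 → V4 ← V2
  V4 is a collider and V4 is conditioned on, which opens it — no node blocks this path, so it is active.
Since the path V1 → V6 ← V2 is active, V1 and V2 are not d-separated given {V4, V6, V8}.

No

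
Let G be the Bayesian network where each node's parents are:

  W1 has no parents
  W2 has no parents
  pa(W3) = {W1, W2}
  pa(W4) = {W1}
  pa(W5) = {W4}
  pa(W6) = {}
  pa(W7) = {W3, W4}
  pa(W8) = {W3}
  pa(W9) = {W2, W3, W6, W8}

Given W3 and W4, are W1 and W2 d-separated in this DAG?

No — W1 and W2 are not d-separated given {W3, W4}.

There are 6 undirected paths between W1 and W2; checking each against the conditioning set {W3, W4}:
  1. W1 → W4 → W7 ← W3 ← W2 — W4:chain[blocks]; W7:collider[blocks]; W3:chain[blocks] ⇒ blocked
  2. W1 → W4 → W7 ← W3 → W8 → W9 ← W2 — W4:chain[blocks]; W7:collider[blocks]; W3:fork[blocks]; W8:chain[open]; W9:collider[blocks] ⇒ blocked
  3. W1 → W4 → W7 ← W3 → W9 ← W2 — W4:chain[blocks]; W7:collider[blocks]; W3:fork[blocks]; W9:collider[blocks] ⇒ blocked
  4. W1 → W3 ← W2 — W3:collider[open] ⇒ active
  5. W1 → W3 → W8 → W9 ← W2 — W3:chain[blocks]; W8:chain[open]; W9:collider[blocks] ⇒ blocked
  6. W1 → W3 → W9 ← W2 — W3:chain[blocks]; W9:collider[blocks] ⇒ blocked
Since the path W1 → W3 ← W2 is active, W1 and W2 are not d-separated given {W3, W4}.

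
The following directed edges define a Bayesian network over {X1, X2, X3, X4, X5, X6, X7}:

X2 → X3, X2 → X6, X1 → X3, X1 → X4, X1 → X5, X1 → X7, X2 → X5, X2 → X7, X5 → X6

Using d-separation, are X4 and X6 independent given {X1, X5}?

Yes

There are 6 undirected paths between X4 and X6; checking each against the conditioning set {X1, X5}:
  1. X4 ← X1 → X5 → X6 — X1:fork[blocks]; X5:chain[blocks] ⇒ blocked
  2. X4 ← X1 → X5 ← X2 → X6 — X1:fork[blocks]; X5:collider[open]; X2:fork[open] ⇒ blocked
  3. X4 ← X1 → X7 ← X2 → X6 — X1:fork[blocks]; X7:collider[blocks]; X2:fork[open] ⇒ blocked
  4. X4 ← X1 → X7 ← X2 → X5 → X6 — X1:fork[blocks]; X7:collider[blocks]; X2:fork[open]; X5:chain[blocks] ⇒ blocked
  5. X4 ← X1 → X3 ← X2 → X6 — X1:fork[blocks]; X3:collider[blocks]; X2:fork[open] ⇒ blocked
  6. X4 ← X1 → X3 ← X2 → X5 → X6 — X1:fork[blocks]; X3:collider[blocks]; X2:fork[open]; X5:chain[blocks] ⇒ blocked
Since every path is blocked, d-separation holds.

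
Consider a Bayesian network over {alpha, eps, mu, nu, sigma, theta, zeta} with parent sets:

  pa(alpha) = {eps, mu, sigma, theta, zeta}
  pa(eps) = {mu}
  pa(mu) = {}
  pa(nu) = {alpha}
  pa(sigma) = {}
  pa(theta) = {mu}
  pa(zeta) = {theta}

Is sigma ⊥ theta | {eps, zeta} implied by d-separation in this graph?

4 paths connect sigma and theta; each must be blocked for d-separation to hold:
Path 1: sigma → alpha ← zeta ← theta
  alpha is a collider here and neither alpha nor any of its descendants is conditioned on, so the collider stays closed — the path is blocked at alpha.
Path 2: sigma → alpha ← mu → theta
  alpha is a collider here and neither alpha nor any of its descendants is conditioned on, so the collider stays closed — the path is blocked at alpha.
Path 3: sigma → alpha ← eps ← mu → theta
  alpha is a collider here and neither alpha nor any of its descendants is conditioned on, so the collider stays closed — the path is blocked at alpha.
Path 4: sigma → alpha ← theta
  alpha is a collider here and neither alpha nor any of its descendants is conditioned on, so the collider stays closed — the path is blocked at alpha.
All paths are blocked; sigma ⊥ theta | {eps, zeta} holds.

Yes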